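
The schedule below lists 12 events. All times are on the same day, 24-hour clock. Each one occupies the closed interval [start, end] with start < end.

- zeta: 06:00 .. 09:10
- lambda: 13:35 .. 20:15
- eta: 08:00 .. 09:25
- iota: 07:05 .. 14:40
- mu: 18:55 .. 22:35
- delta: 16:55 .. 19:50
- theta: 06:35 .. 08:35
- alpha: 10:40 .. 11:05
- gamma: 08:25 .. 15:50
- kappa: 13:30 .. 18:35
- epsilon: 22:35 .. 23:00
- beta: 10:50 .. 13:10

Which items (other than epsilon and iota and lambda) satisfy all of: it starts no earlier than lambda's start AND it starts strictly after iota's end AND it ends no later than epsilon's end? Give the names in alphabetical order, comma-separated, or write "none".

Conditions: its start is no earlier than lambda's start (X.start >= 13:35) AND its start is strictly after iota's end (X.start > 14:40) AND its end is no later than epsilon's end (X.end <= 23:00).
alpha: start 10:40 >= 13:35? ✗; start 10:40 > 14:40? ✗; end 11:05 <= 23:00? ✓ → no.
beta: start 10:50 >= 13:35? ✗; start 10:50 > 14:40? ✗; end 13:10 <= 23:00? ✓ → no.
delta: start 16:55 >= 13:35? ✓; start 16:55 > 14:40? ✓; end 19:50 <= 23:00? ✓ → yes.
eta: start 08:00 >= 13:35? ✗; start 08:00 > 14:40? ✗; end 09:25 <= 23:00? ✓ → no.
gamma: start 08:25 >= 13:35? ✗; start 08:25 > 14:40? ✗; end 15:50 <= 23:00? ✓ → no.
kappa: start 13:30 >= 13:35? ✗; start 13:30 > 14:40? ✗; end 18:35 <= 23:00? ✓ → no.
mu: start 18:55 >= 13:35? ✓; start 18:55 > 14:40? ✓; end 22:35 <= 23:00? ✓ → yes.
theta: start 06:35 >= 13:35? ✗; start 06:35 > 14:40? ✗; end 08:35 <= 23:00? ✓ → no.
zeta: start 06:00 >= 13:35? ✗; start 06:00 > 14:40? ✗; end 09:10 <= 23:00? ✓ → no.
Result: delta, mu.

delta, mu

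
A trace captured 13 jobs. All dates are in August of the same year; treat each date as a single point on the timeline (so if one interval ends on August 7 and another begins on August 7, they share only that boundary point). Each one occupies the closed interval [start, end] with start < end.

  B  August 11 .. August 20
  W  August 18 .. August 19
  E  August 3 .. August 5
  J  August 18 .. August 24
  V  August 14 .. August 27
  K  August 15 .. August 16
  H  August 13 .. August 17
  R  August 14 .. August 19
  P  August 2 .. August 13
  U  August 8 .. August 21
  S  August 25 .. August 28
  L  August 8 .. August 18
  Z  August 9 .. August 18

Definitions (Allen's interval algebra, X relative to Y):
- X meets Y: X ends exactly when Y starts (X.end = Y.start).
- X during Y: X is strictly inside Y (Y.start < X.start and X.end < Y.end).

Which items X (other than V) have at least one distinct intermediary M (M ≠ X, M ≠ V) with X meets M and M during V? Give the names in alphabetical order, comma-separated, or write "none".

L, Z

Target V = [August 14, August 27].
Intermediaries M with M during V: J, K, W.
Via J — items with X meets J: L, Z.
Via K — items with X meets K: none.
Via W — items with X meets W: L, Z.
Union: L, Z.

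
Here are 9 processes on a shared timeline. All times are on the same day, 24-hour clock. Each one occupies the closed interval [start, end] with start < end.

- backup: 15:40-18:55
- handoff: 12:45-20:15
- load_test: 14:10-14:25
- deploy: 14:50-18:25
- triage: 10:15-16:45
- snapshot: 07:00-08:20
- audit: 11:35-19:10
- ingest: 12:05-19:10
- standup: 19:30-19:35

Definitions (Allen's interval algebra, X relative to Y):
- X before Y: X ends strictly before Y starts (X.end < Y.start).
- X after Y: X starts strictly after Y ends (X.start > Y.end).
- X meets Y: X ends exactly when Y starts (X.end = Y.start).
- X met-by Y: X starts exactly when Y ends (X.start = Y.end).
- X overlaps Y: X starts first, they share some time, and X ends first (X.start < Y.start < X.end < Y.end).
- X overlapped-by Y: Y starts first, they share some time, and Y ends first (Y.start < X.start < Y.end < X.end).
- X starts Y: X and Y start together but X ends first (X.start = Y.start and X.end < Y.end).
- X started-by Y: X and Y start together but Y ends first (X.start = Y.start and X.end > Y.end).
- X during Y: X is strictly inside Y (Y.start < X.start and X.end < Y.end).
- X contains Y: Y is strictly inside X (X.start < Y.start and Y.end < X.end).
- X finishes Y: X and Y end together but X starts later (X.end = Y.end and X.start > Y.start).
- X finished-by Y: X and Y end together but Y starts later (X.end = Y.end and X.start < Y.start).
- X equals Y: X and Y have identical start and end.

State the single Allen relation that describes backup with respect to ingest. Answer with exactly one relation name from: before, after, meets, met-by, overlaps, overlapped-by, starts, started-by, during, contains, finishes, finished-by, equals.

during

backup = [15:40, 18:55]; ingest = [12:05, 19:10].
Compare endpoints: backup.start > ingest.start, backup.start < ingest.end, backup.end > ingest.start, backup.end < ingest.end.
That pattern is 'during'.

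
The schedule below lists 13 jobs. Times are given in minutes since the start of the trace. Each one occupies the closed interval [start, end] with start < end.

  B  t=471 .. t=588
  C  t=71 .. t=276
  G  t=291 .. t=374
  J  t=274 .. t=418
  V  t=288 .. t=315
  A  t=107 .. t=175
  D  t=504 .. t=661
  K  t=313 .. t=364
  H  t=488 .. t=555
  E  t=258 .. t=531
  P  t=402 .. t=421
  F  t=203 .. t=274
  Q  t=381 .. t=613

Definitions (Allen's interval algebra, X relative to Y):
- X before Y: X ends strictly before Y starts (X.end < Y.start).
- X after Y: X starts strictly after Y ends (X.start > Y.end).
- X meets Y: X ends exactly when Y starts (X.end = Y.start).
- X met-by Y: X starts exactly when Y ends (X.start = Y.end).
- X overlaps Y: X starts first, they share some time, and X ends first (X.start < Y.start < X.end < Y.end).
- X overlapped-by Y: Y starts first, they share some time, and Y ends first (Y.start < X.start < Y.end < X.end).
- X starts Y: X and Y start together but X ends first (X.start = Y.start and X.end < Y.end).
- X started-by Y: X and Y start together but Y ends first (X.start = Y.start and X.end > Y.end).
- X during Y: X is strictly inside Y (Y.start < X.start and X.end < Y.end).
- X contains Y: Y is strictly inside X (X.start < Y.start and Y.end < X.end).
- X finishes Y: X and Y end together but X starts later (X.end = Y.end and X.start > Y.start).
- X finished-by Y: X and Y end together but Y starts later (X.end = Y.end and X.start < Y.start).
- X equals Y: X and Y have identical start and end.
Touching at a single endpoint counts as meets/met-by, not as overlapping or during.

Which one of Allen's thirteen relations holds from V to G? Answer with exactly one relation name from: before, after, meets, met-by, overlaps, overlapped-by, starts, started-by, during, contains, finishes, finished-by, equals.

overlaps

V = [t=288, t=315]; G = [t=291, t=374].
Compare endpoints: V.start < G.start, V.start < G.end, V.end > G.start, V.end < G.end.
That pattern is 'overlaps'.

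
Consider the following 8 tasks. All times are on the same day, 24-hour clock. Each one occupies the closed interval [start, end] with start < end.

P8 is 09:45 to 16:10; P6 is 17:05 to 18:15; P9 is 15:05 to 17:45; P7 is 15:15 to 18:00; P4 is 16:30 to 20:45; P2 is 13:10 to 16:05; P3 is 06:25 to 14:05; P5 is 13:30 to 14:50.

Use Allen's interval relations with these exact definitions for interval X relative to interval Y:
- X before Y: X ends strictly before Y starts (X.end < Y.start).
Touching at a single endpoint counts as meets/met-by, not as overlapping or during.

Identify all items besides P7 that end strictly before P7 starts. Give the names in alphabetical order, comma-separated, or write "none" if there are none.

P3, P5

Target P7 = [15:15, 18:00].
P2 [13:10, 16:05] → overlaps → no.
P3 [06:25, 14:05] → before → yes.
P4 [16:30, 20:45] → overlapped-by → no.
P5 [13:30, 14:50] → before → yes.
P6 [17:05, 18:15] → overlapped-by → no.
P8 [09:45, 16:10] → overlaps → no.
P9 [15:05, 17:45] → overlaps → no.
Result: P3, P5.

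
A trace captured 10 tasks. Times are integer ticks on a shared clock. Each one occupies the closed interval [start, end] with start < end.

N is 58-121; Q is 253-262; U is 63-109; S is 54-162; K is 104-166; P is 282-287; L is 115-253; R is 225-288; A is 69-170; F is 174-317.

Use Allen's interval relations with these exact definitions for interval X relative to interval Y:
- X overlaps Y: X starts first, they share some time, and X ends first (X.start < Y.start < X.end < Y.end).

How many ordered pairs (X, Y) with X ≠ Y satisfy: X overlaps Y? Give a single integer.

12

Checking all 90 ordered pairs for relation 'overlaps'; matching pairs in alphabetical order:
(A, L): A overlaps L ✓
(K, L): K overlaps L ✓
(L, F): L overlaps F ✓
(L, R): L overlaps R ✓
(N, A): N overlaps A ✓
(N, K): N overlaps K ✓
(N, L): N overlaps L ✓
(S, A): S overlaps A ✓
(S, K): S overlaps K ✓
(S, L): S overlaps L ✓
(U, A): U overlaps A ✓
(U, K): U overlaps K ✓
Count: 12.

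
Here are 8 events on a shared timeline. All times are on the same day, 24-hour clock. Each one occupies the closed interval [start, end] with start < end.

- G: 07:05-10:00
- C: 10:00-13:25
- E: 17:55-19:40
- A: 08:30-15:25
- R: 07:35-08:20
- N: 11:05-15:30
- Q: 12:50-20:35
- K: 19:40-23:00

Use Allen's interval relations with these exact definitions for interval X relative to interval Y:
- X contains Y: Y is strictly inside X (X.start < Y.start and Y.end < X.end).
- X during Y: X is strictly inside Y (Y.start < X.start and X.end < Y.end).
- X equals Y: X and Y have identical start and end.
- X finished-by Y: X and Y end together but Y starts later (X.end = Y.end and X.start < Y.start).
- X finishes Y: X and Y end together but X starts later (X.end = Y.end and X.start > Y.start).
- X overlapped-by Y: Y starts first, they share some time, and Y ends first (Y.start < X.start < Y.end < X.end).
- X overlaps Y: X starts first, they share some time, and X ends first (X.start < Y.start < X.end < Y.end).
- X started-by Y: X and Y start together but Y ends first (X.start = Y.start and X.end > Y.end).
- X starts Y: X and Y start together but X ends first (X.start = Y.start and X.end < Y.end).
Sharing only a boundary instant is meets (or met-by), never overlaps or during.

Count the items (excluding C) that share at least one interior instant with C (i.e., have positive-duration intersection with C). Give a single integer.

Target C = [10:00, 13:25].
A [08:30, 15:25] → contains → counts.
E [17:55, 19:40] → after → no.
G [07:05, 10:00] → meets → no.
K [19:40, 23:00] → after → no.
N [11:05, 15:30] → overlapped-by → counts.
Q [12:50, 20:35] → overlapped-by → counts.
R [07:35, 08:20] → before → no.
Total: 3.

3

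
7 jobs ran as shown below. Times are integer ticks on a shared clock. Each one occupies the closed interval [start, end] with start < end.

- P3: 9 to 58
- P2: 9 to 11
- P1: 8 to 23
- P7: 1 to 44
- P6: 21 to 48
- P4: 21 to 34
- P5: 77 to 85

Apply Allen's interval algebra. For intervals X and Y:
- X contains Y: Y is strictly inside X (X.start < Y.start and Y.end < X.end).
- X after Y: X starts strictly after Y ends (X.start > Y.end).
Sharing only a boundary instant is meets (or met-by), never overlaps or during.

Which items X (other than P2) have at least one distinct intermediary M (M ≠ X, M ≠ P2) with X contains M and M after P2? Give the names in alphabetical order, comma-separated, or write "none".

Target P2 = [9, 11].
Intermediaries M with M after P2: P4, P5, P6.
Via P4 — items with X contains P4: P3, P7.
Via P5 — items with X contains P5: none.
Via P6 — items with X contains P6: P3.
Union: P3, P7.

P3, P7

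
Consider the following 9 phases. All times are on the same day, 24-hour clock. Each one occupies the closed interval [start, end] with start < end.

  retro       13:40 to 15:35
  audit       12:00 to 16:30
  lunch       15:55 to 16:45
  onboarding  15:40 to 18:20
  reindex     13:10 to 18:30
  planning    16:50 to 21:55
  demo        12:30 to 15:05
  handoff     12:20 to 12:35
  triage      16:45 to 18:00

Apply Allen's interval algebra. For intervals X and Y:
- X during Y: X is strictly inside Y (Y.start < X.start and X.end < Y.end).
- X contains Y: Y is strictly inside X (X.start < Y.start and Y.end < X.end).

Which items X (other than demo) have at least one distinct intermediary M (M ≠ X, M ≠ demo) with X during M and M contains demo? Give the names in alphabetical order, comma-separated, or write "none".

handoff, retro

Target demo = [12:30, 15:05].
Intermediaries M with M contains demo: audit.
Via audit — items with X during audit: handoff, retro.
Union: handoff, retro.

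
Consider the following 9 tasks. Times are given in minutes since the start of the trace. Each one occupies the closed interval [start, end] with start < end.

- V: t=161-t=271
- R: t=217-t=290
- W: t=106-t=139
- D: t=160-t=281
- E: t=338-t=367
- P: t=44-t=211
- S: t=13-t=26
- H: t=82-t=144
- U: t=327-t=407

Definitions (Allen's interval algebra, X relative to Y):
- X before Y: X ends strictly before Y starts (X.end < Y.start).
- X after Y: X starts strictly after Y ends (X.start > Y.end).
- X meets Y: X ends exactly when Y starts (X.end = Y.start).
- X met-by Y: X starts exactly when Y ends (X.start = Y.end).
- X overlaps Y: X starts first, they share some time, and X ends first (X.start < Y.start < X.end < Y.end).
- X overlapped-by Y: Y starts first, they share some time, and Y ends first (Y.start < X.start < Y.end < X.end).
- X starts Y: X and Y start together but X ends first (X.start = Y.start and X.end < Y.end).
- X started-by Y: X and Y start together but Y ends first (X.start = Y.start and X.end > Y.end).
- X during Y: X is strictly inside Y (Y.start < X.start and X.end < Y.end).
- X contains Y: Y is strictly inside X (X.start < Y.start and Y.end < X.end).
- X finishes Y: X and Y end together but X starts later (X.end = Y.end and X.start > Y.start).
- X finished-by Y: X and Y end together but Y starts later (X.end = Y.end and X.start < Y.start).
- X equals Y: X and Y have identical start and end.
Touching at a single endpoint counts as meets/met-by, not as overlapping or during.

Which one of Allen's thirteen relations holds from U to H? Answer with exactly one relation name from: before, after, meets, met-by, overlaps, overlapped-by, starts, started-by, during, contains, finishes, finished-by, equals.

after

U = [t=327, t=407]; H = [t=82, t=144].
Compare endpoints: U.start > H.start, U.start > H.end, U.end > H.start, U.end > H.end.
That pattern is 'after'.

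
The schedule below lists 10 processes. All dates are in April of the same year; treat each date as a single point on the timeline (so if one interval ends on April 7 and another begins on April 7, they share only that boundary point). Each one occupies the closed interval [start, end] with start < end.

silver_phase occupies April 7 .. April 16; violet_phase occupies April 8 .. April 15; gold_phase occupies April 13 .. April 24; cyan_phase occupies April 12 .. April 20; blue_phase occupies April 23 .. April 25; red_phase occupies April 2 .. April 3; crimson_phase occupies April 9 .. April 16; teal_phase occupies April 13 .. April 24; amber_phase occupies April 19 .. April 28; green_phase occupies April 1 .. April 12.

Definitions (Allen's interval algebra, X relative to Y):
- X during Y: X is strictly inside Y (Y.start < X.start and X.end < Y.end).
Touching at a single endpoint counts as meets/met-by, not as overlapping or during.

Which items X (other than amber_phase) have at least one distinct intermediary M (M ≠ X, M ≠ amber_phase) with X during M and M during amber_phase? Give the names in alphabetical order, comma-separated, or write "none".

none

Target amber_phase = [April 19, April 28].
Intermediaries M with M during amber_phase: blue_phase.
Via blue_phase — items with X during blue_phase: none.
Union: none.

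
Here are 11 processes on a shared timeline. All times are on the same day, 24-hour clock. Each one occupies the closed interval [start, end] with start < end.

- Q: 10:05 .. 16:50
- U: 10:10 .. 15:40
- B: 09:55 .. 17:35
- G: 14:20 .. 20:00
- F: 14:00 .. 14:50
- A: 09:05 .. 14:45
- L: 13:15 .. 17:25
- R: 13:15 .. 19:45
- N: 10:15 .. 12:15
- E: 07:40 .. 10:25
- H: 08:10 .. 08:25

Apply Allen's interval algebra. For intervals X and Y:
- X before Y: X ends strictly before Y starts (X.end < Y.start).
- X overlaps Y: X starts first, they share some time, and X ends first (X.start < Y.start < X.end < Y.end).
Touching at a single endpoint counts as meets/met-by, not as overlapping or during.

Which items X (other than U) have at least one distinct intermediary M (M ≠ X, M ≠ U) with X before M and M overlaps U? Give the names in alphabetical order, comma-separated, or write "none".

H

Target U = [10:10, 15:40].
Intermediaries M with M overlaps U: A, E.
Via A — items with X before A: H.
Via E — items with X before E: none.
Union: H.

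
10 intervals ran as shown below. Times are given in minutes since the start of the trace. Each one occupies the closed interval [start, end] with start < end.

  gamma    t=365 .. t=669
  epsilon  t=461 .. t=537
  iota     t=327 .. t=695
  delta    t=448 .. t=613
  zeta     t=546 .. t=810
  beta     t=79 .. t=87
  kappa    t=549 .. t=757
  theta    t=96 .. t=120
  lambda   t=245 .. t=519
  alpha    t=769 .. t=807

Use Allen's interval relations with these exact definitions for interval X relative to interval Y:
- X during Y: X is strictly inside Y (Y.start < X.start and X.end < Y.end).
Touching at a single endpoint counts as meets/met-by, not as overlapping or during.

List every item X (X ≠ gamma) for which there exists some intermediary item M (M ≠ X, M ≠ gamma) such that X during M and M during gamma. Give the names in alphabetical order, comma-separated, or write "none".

epsilon

Target gamma = [t=365, t=669].
Intermediaries M with M during gamma: delta, epsilon.
Via delta — items with X during delta: epsilon.
Via epsilon — items with X during epsilon: none.
Union: epsilon.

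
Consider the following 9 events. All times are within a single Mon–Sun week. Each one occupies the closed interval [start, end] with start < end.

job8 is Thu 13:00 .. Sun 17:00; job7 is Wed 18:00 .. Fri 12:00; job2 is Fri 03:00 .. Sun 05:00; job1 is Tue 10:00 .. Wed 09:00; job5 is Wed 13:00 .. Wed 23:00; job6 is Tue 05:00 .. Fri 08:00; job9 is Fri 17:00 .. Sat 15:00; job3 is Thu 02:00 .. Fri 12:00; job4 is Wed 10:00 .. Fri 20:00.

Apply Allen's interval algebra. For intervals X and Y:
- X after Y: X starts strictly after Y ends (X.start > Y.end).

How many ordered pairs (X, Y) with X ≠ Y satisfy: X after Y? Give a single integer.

Checking all 72 ordered pairs for relation 'after'; matching pairs in alphabetical order:
(job2, job1): job2 after job1 ✓
(job2, job5): job2 after job5 ✓
(job3, job1): job3 after job1 ✓
(job3, job5): job3 after job5 ✓
(job4, job1): job4 after job1 ✓
(job5, job1): job5 after job1 ✓
(job7, job1): job7 after job1 ✓
(job8, job1): job8 after job1 ✓
(job8, job5): job8 after job5 ✓
(job9, job1): job9 after job1 ✓
(job9, job3): job9 after job3 ✓
(job9, job5): job9 after job5 ✓
(job9, job6): job9 after job6 ✓
(job9, job7): job9 after job7 ✓
Count: 14.

14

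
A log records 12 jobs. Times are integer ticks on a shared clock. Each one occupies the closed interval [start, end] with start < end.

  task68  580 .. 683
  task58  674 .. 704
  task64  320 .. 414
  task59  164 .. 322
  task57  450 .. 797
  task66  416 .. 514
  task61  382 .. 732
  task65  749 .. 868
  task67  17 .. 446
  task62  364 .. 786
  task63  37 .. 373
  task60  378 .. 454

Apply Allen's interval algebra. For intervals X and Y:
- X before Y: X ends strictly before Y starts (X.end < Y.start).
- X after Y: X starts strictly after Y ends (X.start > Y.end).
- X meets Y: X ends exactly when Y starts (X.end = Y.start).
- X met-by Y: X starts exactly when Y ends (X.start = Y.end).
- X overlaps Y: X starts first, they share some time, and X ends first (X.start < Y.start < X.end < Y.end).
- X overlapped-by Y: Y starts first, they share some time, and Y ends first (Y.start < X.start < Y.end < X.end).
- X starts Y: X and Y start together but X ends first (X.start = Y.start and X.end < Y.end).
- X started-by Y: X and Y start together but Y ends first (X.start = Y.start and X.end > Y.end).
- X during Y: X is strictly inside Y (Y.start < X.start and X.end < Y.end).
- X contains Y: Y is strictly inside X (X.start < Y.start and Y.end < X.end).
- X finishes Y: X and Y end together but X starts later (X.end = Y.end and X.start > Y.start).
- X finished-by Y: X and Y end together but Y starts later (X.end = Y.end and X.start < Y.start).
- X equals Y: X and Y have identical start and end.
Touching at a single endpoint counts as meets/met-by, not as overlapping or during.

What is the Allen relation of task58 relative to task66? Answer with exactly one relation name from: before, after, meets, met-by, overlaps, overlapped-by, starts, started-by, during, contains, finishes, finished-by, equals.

task58 = [674, 704]; task66 = [416, 514].
Compare endpoints: task58.start > task66.start, task58.start > task66.end, task58.end > task66.start, task58.end > task66.end.
That pattern is 'after'.

after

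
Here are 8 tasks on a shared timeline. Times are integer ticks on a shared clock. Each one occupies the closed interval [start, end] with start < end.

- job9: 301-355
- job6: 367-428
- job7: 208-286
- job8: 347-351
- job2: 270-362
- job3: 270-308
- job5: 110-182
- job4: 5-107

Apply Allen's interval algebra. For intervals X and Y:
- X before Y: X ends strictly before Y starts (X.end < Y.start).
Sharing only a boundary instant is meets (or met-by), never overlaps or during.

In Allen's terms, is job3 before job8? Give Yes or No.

job3 = [270, 308], job8 = [347, 351].
Actual relation of job3 to job8: before.
Asked whether 'before' holds → Yes.

Yes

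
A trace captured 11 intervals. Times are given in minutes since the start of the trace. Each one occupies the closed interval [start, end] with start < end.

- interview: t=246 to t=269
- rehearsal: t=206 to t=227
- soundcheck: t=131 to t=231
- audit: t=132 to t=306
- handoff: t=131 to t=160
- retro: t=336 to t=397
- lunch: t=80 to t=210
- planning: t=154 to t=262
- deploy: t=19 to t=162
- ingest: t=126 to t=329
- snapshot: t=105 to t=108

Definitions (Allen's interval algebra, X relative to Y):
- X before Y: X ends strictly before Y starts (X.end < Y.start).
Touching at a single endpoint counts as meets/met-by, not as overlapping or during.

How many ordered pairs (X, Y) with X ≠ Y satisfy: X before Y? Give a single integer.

Checking all 110 ordered pairs for relation 'before'; matching pairs in alphabetical order:
(audit, retro): audit before retro ✓
(deploy, interview): deploy before interview ✓
(deploy, rehearsal): deploy before rehearsal ✓
(deploy, retro): deploy before retro ✓
(handoff, interview): handoff before interview ✓
(handoff, rehearsal): handoff before rehearsal ✓
(handoff, retro): handoff before retro ✓
(ingest, retro): ingest before retro ✓
(interview, retro): interview before retro ✓
(lunch, interview): lunch before interview ✓
(lunch, retro): lunch before retro ✓
(planning, retro): planning before retro ✓
(rehearsal, interview): rehearsal before interview ✓
(rehearsal, retro): rehearsal before retro ✓
(snapshot, audit): snapshot before audit ✓
(snapshot, handoff): snapshot before handoff ✓
(snapshot, ingest): snapshot before ingest ✓
(snapshot, interview): snapshot before interview ✓
(snapshot, planning): snapshot before planning ✓
(snapshot, rehearsal): snapshot before rehearsal ✓
(snapshot, retro): snapshot before retro ✓
(snapshot, soundcheck): snapshot before soundcheck ✓
(soundcheck, interview): soundcheck before interview ✓
(soundcheck, retro): soundcheck before retro ✓
Count: 24.

24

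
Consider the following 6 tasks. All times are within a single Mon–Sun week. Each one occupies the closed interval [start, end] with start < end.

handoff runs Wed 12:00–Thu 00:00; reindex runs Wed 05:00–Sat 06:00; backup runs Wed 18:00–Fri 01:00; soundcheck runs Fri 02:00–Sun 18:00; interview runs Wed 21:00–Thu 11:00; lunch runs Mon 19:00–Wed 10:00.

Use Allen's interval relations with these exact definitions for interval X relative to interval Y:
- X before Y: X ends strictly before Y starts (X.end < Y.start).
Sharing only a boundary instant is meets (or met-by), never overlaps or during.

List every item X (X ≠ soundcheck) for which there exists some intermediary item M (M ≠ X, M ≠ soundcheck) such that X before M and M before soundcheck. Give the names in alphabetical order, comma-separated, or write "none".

Target soundcheck = [Fri 02:00, Sun 18:00].
Intermediaries M with M before soundcheck: backup, handoff, interview, lunch.
Via backup — items with X before backup: lunch.
Via handoff — items with X before handoff: lunch.
Via interview — items with X before interview: lunch.
Via lunch — items with X before lunch: none.
Union: lunch.

lunch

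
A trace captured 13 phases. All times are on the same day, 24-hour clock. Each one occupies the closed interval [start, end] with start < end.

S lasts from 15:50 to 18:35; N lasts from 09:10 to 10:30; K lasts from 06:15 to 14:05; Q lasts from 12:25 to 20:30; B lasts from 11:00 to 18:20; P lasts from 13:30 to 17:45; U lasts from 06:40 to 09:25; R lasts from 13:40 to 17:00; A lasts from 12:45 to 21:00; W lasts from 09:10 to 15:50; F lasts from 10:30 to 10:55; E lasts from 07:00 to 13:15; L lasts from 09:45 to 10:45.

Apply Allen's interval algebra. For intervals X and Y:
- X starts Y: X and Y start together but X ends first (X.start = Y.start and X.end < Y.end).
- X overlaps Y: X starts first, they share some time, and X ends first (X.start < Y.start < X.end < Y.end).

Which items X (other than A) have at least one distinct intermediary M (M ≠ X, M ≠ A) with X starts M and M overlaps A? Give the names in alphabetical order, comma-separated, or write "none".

N

Target A = [12:45, 21:00].
Intermediaries M with M overlaps A: B, E, K, Q, W.
Via B — items with X starts B: none.
Via E — items with X starts E: none.
Via K — items with X starts K: none.
Via Q — items with X starts Q: none.
Via W — items with X starts W: N.
Union: N.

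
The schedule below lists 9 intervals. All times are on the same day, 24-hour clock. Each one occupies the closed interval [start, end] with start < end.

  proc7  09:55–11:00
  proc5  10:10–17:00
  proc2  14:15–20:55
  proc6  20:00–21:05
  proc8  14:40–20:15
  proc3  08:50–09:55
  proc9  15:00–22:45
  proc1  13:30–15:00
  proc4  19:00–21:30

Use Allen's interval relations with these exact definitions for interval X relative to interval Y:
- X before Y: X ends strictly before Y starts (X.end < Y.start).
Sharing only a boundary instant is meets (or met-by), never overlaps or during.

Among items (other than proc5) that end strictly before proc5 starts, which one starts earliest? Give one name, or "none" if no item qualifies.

Target proc5 = [10:10, 17:00].
proc1 [13:30, 15:00] → during → excluded.
proc2 [14:15, 20:55] → overlapped-by → excluded.
proc3 [08:50, 09:55] → before → candidate.
proc4 [19:00, 21:30] → after → excluded.
proc6 [20:00, 21:05] → after → excluded.
proc7 [09:55, 11:00] → overlaps → excluded.
proc8 [14:40, 20:15] → overlapped-by → excluded.
proc9 [15:00, 22:45] → overlapped-by → excluded.
Among candidates, earliest start is 08:50 → proc3.

proc3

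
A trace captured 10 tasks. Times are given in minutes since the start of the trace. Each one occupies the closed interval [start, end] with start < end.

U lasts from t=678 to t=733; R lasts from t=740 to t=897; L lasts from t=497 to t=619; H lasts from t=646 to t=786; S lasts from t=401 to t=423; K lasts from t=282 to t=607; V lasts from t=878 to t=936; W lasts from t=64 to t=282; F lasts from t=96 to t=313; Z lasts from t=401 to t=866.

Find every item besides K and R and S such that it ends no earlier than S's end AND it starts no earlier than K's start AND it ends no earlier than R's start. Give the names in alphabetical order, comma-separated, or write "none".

Conditions: its end is no earlier than S's end (X.end >= t=423) AND its start is no earlier than K's start (X.start >= t=282) AND its end is no earlier than R's start (X.end >= t=740).
F: end t=313 >= t=423? ✗; start t=96 >= t=282? ✗; end t=313 >= t=740? ✗ → no.
H: end t=786 >= t=423? ✓; start t=646 >= t=282? ✓; end t=786 >= t=740? ✓ → yes.
L: end t=619 >= t=423? ✓; start t=497 >= t=282? ✓; end t=619 >= t=740? ✗ → no.
U: end t=733 >= t=423? ✓; start t=678 >= t=282? ✓; end t=733 >= t=740? ✗ → no.
V: end t=936 >= t=423? ✓; start t=878 >= t=282? ✓; end t=936 >= t=740? ✓ → yes.
W: end t=282 >= t=423? ✗; start t=64 >= t=282? ✗; end t=282 >= t=740? ✗ → no.
Z: end t=866 >= t=423? ✓; start t=401 >= t=282? ✓; end t=866 >= t=740? ✓ → yes.
Result: H, V, Z.

H, V, Z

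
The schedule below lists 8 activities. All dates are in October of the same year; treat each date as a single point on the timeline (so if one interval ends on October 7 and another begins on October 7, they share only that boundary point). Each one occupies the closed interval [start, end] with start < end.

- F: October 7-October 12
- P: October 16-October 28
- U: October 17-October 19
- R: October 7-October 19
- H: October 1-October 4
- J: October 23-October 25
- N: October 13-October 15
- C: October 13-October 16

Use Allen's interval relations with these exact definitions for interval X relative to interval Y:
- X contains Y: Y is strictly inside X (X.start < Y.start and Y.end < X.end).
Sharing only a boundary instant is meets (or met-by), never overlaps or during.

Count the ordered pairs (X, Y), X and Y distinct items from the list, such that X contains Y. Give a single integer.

Checking all 56 ordered pairs for relation 'contains'; matching pairs in alphabetical order:
(P, J): P contains J ✓
(P, U): P contains U ✓
(R, C): R contains C ✓
(R, N): R contains N ✓
Count: 4.

4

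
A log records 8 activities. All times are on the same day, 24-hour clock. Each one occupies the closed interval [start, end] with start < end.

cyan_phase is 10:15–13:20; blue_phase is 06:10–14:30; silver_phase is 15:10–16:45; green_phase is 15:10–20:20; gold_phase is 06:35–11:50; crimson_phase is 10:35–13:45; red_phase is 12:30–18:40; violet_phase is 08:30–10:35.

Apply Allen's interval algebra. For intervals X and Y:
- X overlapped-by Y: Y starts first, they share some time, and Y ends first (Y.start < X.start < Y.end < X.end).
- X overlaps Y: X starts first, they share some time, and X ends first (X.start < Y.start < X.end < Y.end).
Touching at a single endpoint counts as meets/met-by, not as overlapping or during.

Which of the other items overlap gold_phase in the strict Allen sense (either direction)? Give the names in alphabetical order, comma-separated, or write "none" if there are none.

Target gold_phase = [06:35, 11:50].
blue_phase [06:10, 14:30] → contains → no.
crimson_phase [10:35, 13:45] → overlapped-by → yes.
cyan_phase [10:15, 13:20] → overlapped-by → yes.
green_phase [15:10, 20:20] → after → no.
red_phase [12:30, 18:40] → after → no.
silver_phase [15:10, 16:45] → after → no.
violet_phase [08:30, 10:35] → during → no.
Result: crimson_phase, cyan_phase.

crimson_phase, cyan_phase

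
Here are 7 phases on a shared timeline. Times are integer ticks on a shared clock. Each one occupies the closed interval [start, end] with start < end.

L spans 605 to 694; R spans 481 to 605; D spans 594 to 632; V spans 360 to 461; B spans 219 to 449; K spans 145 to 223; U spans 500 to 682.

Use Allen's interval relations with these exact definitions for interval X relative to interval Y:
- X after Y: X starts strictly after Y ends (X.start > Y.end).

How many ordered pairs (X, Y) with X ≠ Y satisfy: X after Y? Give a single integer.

13

Checking all 42 ordered pairs for relation 'after'; matching pairs in alphabetical order:
(D, B): D after B ✓
(D, K): D after K ✓
(D, V): D after V ✓
(L, B): L after B ✓
(L, K): L after K ✓
(L, V): L after V ✓
(R, B): R after B ✓
(R, K): R after K ✓
(R, V): R after V ✓
(U, B): U after B ✓
(U, K): U after K ✓
(U, V): U after V ✓
(V, K): V after K ✓
Count: 13.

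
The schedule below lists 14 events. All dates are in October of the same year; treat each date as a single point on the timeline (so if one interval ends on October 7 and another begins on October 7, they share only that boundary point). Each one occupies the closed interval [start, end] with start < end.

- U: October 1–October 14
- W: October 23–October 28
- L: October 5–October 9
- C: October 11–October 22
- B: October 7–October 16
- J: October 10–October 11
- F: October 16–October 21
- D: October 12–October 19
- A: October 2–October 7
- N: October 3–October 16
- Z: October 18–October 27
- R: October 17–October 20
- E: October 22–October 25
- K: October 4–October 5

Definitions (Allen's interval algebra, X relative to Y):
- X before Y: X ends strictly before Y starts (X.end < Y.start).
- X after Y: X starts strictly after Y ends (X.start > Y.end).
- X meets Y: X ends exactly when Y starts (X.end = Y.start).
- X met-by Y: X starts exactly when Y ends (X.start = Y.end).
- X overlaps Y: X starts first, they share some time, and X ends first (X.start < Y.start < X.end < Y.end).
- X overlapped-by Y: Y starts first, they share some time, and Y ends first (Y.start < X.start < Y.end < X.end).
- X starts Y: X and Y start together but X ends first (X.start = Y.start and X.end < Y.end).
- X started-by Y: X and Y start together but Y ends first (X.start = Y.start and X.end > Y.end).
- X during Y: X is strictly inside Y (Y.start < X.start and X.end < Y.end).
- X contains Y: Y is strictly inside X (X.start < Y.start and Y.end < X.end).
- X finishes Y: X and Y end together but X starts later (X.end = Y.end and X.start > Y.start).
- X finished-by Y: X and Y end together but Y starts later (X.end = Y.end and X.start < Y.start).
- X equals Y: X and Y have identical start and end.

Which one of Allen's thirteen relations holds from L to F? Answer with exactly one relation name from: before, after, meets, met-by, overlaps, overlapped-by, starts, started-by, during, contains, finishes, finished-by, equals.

before

L = [October 5, October 9]; F = [October 16, October 21].
Compare endpoints: L.start < F.start, L.start < F.end, L.end < F.start, L.end < F.end.
That pattern is 'before'.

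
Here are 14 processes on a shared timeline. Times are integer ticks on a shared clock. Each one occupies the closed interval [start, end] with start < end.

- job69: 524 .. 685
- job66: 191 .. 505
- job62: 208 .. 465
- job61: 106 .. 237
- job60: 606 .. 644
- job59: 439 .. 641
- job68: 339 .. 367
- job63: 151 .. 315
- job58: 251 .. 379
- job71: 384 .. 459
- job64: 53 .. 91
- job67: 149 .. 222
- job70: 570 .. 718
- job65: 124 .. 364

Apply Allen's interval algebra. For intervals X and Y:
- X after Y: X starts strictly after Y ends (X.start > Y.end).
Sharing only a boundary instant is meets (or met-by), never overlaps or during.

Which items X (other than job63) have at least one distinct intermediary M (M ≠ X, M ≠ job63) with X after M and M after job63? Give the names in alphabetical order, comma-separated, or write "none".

Target job63 = [151, 315].
Intermediaries M with M after job63: job59, job60, job68, job69, job70, job71.
Via job59 — items with X after job59: none.
Via job60 — items with X after job60: none.
Via job68 — items with X after job68: job59, job60, job69, job70, job71.
Via job69 — items with X after job69: none.
Via job70 — items with X after job70: none.
Via job71 — items with X after job71: job60, job69, job70.
Union: job59, job60, job69, job70, job71.

job59, job60, job69, job70, job71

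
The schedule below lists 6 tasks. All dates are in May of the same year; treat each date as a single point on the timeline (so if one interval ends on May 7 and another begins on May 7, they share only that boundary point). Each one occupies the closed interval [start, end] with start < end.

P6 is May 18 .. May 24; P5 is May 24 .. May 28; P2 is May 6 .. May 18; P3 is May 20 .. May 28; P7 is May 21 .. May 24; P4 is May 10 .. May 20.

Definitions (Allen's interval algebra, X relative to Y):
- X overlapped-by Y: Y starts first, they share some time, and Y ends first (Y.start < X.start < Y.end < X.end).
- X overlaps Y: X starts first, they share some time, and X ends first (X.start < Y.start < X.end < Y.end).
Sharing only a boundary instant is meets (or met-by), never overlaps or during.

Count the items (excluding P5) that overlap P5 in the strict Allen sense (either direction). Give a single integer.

0

Target P5 = [May 24, May 28].
P2 [May 6, May 18] → before → no.
P3 [May 20, May 28] → finished-by → no.
P4 [May 10, May 20] → before → no.
P6 [May 18, May 24] → meets → no.
P7 [May 21, May 24] → meets → no.
Total: 0.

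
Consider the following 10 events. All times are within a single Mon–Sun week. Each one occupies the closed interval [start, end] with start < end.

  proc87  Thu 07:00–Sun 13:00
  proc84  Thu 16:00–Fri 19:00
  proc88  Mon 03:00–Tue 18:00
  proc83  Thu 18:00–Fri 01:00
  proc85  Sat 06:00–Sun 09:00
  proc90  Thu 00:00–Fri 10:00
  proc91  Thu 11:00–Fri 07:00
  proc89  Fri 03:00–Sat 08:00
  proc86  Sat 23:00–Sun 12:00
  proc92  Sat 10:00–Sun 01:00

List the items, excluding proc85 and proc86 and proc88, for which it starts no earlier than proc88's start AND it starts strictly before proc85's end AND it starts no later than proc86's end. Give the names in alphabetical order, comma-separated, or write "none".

Conditions: its start is no earlier than proc88's start (X.start >= Mon 03:00) AND its start is strictly before proc85's end (X.start < Sun 09:00) AND its start is no later than proc86's end (X.start <= Sun 12:00).
proc83: start Thu 18:00 >= Mon 03:00? ✓; start Thu 18:00 < Sun 09:00? ✓; start Thu 18:00 <= Sun 12:00? ✓ → yes.
proc84: start Thu 16:00 >= Mon 03:00? ✓; start Thu 16:00 < Sun 09:00? ✓; start Thu 16:00 <= Sun 12:00? ✓ → yes.
proc87: start Thu 07:00 >= Mon 03:00? ✓; start Thu 07:00 < Sun 09:00? ✓; start Thu 07:00 <= Sun 12:00? ✓ → yes.
proc89: start Fri 03:00 >= Mon 03:00? ✓; start Fri 03:00 < Sun 09:00? ✓; start Fri 03:00 <= Sun 12:00? ✓ → yes.
proc90: start Thu 00:00 >= Mon 03:00? ✓; start Thu 00:00 < Sun 09:00? ✓; start Thu 00:00 <= Sun 12:00? ✓ → yes.
proc91: start Thu 11:00 >= Mon 03:00? ✓; start Thu 11:00 < Sun 09:00? ✓; start Thu 11:00 <= Sun 12:00? ✓ → yes.
proc92: start Sat 10:00 >= Mon 03:00? ✓; start Sat 10:00 < Sun 09:00? ✓; start Sat 10:00 <= Sun 12:00? ✓ → yes.
Result: proc83, proc84, proc87, proc89, proc90, proc91, proc92.

proc83, proc84, proc87, proc89, proc90, proc91, proc92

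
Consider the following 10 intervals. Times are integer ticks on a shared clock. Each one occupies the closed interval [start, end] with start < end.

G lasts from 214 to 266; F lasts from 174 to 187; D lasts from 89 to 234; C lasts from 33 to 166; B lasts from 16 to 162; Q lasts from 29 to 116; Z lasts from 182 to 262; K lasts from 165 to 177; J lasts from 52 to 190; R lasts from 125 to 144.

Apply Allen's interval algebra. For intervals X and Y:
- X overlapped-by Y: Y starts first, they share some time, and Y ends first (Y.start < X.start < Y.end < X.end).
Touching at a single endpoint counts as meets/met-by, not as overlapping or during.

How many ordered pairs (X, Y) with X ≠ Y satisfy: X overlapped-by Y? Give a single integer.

16

Checking all 90 ordered pairs for relation 'overlapped-by'; matching pairs in alphabetical order:
(C, B): C overlapped-by B ✓
(C, Q): C overlapped-by Q ✓
(D, B): D overlapped-by B ✓
(D, C): D overlapped-by C ✓
(D, J): D overlapped-by J ✓
(D, Q): D overlapped-by Q ✓
(F, K): F overlapped-by K ✓
(G, D): G overlapped-by D ✓
(G, Z): G overlapped-by Z ✓
(J, B): J overlapped-by B ✓
(J, C): J overlapped-by C ✓
(J, Q): J overlapped-by Q ✓
(K, C): K overlapped-by C ✓
(Z, D): Z overlapped-by D ✓
(Z, F): Z overlapped-by F ✓
(Z, J): Z overlapped-by J ✓
Count: 16.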